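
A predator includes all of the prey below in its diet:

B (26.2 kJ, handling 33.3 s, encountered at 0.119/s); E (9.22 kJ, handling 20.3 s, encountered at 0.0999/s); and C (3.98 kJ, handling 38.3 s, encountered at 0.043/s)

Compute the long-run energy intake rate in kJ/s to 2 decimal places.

0.49 kJ/s

Energy encountered per unit search time: 0.119×26.2 + 0.0999×9.22 + 0.043×3.98 = 4.21 kJ/s.
Handling time per unit search time: 0.119×33.3 + 0.0999×20.3 + 0.043×38.3 = 7.638.
Rate = 4.21/(1 + 7.638) = 0.4874 kJ/s.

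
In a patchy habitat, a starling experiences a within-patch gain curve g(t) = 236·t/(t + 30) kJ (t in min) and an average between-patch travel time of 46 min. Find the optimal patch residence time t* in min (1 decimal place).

37.1 min

By the marginal value theorem, leave when the instantaneous gain rate g'(t) equals the habitat-wide average g(t)/(T + t).
g'(t) = 236·30/(t + 30)². Setting 236·30/(t+30)² = 236t/[(t+30)(46+t)] gives 30(46+t) = t(t+30), so t² = 30×46 = 1380.
t* = √1380 = 37.15 min.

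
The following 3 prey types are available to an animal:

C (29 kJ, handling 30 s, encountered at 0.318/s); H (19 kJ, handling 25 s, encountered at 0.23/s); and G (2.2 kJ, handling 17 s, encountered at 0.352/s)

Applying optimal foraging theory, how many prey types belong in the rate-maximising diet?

E/h in descending order: C 0.967, H 0.76, G 0.129 kJ/s. The optimal diet is the largest prefix of this list for which every included type satisfies E_i/h_i > R on the types above it.
Rate on top 1: 0.875. H: 0.76 < 0.875 → exclude; stop.
Optimal diet: C — 1 of 3 types.

1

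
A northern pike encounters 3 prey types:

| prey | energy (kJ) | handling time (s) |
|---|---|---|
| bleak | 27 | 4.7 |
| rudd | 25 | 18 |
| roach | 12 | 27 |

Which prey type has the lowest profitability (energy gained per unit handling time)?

roach

Profitability E/h (kJ/s): bleak = 27/4.7 = 5.74, rudd = 25/18 = 1.39, roach = 12/27 = 0.444.
Ranked: bleak > rudd > roach.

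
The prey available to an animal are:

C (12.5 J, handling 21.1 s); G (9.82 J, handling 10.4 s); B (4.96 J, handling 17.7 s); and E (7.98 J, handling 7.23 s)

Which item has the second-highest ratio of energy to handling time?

In descending order of E/h:
E: 7.98/7.23 = 1.1 J/s
G: 9.82/10.4 = 0.944 J/s
C: 12.5/21.1 = 0.592 J/s
B: 4.96/17.7 = 0.28 J/s

G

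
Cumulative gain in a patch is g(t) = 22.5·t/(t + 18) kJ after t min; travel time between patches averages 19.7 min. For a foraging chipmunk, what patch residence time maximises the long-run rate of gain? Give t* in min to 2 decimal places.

Optimal t* satisfies g'(t*) = g(t*)/(T + t*).
g'(t) = 22.5·18/(t + 18)². Setting 22.5·18/(t+18)² = 22.5t/[(t+18)(19.7+t)] gives 18(19.7+t) = t(t+18), so t² = 18×19.7 = 354.6.
t* = √354.6 = 18.83 min.

18.83 min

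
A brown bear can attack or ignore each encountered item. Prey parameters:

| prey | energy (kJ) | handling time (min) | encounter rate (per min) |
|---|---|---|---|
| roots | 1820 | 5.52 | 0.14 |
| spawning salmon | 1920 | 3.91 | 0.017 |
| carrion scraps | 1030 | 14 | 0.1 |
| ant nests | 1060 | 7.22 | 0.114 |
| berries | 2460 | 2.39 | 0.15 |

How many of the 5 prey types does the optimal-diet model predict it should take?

3

E/h in descending order: berries 1.03e+03, spawning salmon 491, roots 330, ant nests 147, carrion scraps 73.6 kJ/min. The optimal diet is the largest prefix of this list for which every included type satisfies E_i/h_i > R on the types above it.
Rate on top 1: 271.6. spawning salmon: 491 > 271.6 → include.
Rate on top 2: 281.9. roots: 330 > 281.9 → include.
Rate on top 3: 298.7. ant nests: 147 < 298.7 → exclude; stop.
Optimal diet: berries, spawning salmon, roots — 3 of 5 types.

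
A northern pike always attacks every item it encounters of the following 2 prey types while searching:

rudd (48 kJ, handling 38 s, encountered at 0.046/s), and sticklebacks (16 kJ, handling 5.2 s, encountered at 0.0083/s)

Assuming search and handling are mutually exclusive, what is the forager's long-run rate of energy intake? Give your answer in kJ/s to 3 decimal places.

0.839 kJ/s

Energy encountered per unit search time: 0.046×48 + 0.0083×16 = 2.341 kJ/s.
Handling time per unit search time: 0.046×38 + 0.0083×5.2 = 1.791.
Rate = 2.341/(1 + 1.791) = 0.8386 kJ/s.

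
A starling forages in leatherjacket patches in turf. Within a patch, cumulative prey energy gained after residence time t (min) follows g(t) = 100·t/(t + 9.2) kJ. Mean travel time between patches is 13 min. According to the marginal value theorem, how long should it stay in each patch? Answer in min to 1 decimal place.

Optimal t* satisfies g'(t*) = g(t*)/(T + t*).
g'(t) = 100·9.2/(t + 9.2)². Setting 100·9.2/(t+9.2)² = 100t/[(t+9.2)(13+t)] gives 9.2(13+t) = t(t+9.2), so t² = 9.2×13 = 119.6.
t* = √119.6 = 10.94 min.

10.9 min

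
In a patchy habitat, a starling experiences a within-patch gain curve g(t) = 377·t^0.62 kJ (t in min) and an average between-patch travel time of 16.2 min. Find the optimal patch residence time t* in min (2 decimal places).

26.43 min

Optimal t* satisfies g'(t*) = g(t*)/(T + t*).
g'(t) = 0.62·377·t^-0.38. Setting 0.62·377·t^-0.38 = 377·t^0.62/(16.2+t) gives 0.62(16.2+t) = t, so 0.38·t = 0.62×16.2.
t* = 0.62×16.2/0.38 = 26.43 min.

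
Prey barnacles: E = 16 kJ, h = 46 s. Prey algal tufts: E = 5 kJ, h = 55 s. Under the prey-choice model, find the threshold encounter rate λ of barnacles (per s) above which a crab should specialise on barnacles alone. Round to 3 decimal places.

0.008 per s

The zero-one rule: include algal tufts iff E₂/h₂ > λE₁/(1+λh₁). Equality gives the switch point.
λE₁h₂ = E₂ + λE₂h₁ ⇒ λ = E₂/(E₁h₂ − E₂h₁) = 5/(880 − 230) = 0.007692 per s.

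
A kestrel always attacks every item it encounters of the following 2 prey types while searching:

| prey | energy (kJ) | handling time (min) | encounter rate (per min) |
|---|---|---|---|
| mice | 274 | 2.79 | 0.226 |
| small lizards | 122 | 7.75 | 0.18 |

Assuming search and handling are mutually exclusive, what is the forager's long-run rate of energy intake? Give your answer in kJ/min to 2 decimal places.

R = Σλ_iE_i / (1 + Σλ_ih_i)
Numerator: 0.226×274 + 0.18×122 = 83.88
Denominator: 1 + 0.226×2.79 + 0.18×7.75 = 3.026
R = 83.88/3.026 = 27.73 kJ/min

27.73 kJ/min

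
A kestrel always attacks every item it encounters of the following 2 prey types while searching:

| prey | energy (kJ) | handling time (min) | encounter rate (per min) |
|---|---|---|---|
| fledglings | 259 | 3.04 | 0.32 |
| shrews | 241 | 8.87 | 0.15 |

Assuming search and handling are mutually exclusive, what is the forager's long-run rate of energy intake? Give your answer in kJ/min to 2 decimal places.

36.03 kJ/min

R = (0.32×259 + 0.15×241) / (1 + 0.32×3.04 + 0.15×8.87) = 119/3.303 = 36.03 kJ/min.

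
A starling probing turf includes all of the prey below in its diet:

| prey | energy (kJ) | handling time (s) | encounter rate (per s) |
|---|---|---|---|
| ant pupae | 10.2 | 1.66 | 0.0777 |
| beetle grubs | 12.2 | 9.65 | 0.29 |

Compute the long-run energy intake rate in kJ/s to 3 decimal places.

R = Σλ_iE_i / (1 + Σλ_ih_i)
Numerator: 0.0777×10.2 + 0.29×12.2 = 4.331
Denominator: 1 + 0.0777×1.66 + 0.29×9.65 = 3.927
R = 4.331/3.927 = 1.103 kJ/s

1.103 kJ/s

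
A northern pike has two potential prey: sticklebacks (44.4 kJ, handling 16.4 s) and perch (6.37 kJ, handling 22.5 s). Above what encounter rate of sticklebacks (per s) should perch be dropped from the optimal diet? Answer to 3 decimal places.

0.007 per s

At the threshold, the rate on sticklebacks alone equals the profitability of perch: λ·44.4/(1 + λ·16.4) = 6.37/22.5 = 0.2831.
Rearranging, λ(44.4 − 0.2831×16.4) = 0.2831, so λ = 0.2831/39.76 = 0.007121 per s.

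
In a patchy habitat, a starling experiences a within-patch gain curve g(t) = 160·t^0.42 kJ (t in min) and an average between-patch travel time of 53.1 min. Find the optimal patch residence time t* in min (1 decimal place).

38.5 min

Maximise g(t)/(T+t): set derivative to zero → g'(t)(T+t) = g(t).
g'(t) = 0.42·160·t^-0.58. Setting 0.42·160·t^-0.58 = 160·t^0.42/(53.1+t) gives 0.42(53.1+t) = t, so 0.58·t = 0.42×53.1.
t* = 0.42×53.1/0.58 = 38.45 min.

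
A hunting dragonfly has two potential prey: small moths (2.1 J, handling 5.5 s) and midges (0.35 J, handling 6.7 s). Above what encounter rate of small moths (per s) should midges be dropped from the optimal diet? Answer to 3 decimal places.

The zero-one rule: include midges iff E₂/h₂ > λE₁/(1+λh₁). Equality gives the switch point.
λE₁h₂ = E₂ + λE₂h₁ ⇒ λ = E₂/(E₁h₂ − E₂h₁) = 0.35/(14.07 − 1.925) = 0.02882 per s.

0.029 per s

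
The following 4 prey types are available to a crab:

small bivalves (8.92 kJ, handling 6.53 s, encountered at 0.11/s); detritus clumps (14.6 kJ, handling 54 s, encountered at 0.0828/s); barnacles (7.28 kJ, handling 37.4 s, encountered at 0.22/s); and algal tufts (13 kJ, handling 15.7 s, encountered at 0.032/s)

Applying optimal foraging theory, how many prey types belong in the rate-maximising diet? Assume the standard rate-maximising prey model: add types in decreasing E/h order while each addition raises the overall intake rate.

2

E/h in descending order: small bivalves 1.37, algal tufts 0.828, detritus clumps 0.27, barnacles 0.195 kJ/s. The optimal diet is the largest prefix of this list for which every included type satisfies E_i/h_i > R on the types above it.
Rate on top 1: 0.571. algal tufts: 0.828 > 0.571 → include.
Rate on top 2: 0.6292. detritus clumps: 0.27 < 0.6292 → exclude; stop.
Optimal diet: small bivalves, algal tufts — 2 of 4 types.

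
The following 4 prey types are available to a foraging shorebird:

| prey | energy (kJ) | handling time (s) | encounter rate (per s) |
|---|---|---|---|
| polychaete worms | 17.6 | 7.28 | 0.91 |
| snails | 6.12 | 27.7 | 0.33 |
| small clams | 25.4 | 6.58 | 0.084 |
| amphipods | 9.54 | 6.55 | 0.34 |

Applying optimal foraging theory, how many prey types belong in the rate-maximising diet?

Profitabilities (E/h, kJ/s): small clams 3.86, polychaete worms 2.42, amphipods 1.46, snails 0.221. Add prey in this order while the next type's profitability exceeds the intake rate on those already taken.
Rate on top 1: 1.374. polychaete worms: 2.42 > 1.374 → include.
Rate on top 2: 2.219. amphipods: 1.46 < 2.219 → exclude; stop.
Optimal diet: small clams, polychaete worms — 2 of 4 types.

2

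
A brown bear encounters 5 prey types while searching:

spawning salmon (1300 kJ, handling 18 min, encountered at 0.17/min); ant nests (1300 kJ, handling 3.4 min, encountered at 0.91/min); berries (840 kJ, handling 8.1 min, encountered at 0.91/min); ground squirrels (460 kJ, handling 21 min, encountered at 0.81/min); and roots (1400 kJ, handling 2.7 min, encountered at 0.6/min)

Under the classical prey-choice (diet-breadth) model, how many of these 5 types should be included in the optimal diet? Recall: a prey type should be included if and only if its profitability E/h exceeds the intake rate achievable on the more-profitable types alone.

Rank by E/h (kJ/min): roots 519, ant nests 382, berries 104, spawning salmon 72.2, ground squirrels 21.9. Include each in turn until the next type's E/h falls below the running intake rate.
Rate on top 1: 320.6. ant nests: 382 > 320.6 → include.
Rate on top 2: 354. berries: 104 < 354 → exclude; stop.
Optimal diet: roots, ant nests — 2 of 5 types.

2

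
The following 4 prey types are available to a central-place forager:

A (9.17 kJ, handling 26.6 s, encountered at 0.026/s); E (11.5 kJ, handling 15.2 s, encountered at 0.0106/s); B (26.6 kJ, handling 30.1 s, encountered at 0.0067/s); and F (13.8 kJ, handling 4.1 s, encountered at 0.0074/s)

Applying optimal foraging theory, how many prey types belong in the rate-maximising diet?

4

E/h in descending order: F 3.37, B 0.884, E 0.757, A 0.345 kJ/s. The optimal diet is the largest prefix of this list for which every included type satisfies E_i/h_i > R on the types above it.
Rate on top 1: 0.09911. B: 0.884 > 0.09911 → include.
Rate on top 2: 0.2275. E: 0.757 > 0.2275 → include.
Rate on top 3: 0.2887. A: 0.345 > 0.2887 → include.
Optimal diet: F, B, E, A — 4 of 4 types.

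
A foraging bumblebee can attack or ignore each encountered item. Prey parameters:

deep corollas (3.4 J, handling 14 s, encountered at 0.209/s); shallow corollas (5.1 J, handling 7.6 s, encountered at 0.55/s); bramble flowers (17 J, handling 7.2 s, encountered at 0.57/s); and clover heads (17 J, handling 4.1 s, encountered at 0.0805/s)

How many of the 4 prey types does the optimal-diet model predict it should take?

E/h in descending order: clover heads 4.15, bramble flowers 2.36, shallow corollas 0.671, deep corollas 0.243 J/s. The optimal diet is the largest prefix of this list for which every included type satisfies E_i/h_i > R on the types above it.
Rate on top 1: 1.029. bramble flowers: 2.36 > 1.029 → include.
Rate on top 2: 2.035. shallow corollas: 0.671 < 2.035 → exclude; stop.
Optimal diet: clover heads, bramble flowers — 2 of 4 types.

2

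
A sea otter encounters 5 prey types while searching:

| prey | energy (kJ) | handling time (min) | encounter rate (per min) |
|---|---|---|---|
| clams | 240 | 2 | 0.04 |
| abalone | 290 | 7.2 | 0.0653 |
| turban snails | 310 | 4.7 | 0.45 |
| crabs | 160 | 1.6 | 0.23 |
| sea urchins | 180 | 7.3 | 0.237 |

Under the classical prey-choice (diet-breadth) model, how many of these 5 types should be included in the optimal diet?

3

Profitabilities (E/h, kJ/min): clams 120, crabs 100, turban snails 66, abalone 40.3, sea urchins 24.7. Add prey in this order while the next type's profitability exceeds the intake rate on those already taken.
Rate on top 1: 8.889. crabs: 100 > 8.889 → include.
Rate on top 2: 32.04. turban snails: 66 > 32.04 → include.
Rate on top 3: 52.18. abalone: 40.3 < 52.18 → exclude; stop.
Optimal diet: clams, crabs, turban snails — 3 of 5 types.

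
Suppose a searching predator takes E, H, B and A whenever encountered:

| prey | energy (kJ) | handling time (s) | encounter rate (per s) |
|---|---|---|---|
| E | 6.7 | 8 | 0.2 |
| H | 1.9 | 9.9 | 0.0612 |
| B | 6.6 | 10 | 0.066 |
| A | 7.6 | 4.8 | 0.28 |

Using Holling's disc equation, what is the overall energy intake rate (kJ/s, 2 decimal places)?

R = (0.2×6.7 + 0.0612×1.9 + 0.066×6.6 + 0.28×7.6) / (1 + 0.2×8 + 0.0612×9.9 + 0.066×10 + 0.28×4.8) = 4.02/5.21 = 0.7716 kJ/s.

0.77 kJ/s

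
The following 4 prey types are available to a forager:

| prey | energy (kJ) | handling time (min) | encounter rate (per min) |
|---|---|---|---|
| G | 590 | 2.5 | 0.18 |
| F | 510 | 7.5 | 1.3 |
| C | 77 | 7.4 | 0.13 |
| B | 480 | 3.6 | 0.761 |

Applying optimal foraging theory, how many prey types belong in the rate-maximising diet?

E/h in descending order: G 236, B 133, F 68, C 10.4 kJ/min. The optimal diet is the largest prefix of this list for which every included type satisfies E_i/h_i > R on the types above it.
Rate on top 1: 73.24. B: 133 > 73.24 → include.
Rate on top 2: 112.5. F: 68 < 112.5 → exclude; stop.
Optimal diet: G, B — 2 of 4 types.

2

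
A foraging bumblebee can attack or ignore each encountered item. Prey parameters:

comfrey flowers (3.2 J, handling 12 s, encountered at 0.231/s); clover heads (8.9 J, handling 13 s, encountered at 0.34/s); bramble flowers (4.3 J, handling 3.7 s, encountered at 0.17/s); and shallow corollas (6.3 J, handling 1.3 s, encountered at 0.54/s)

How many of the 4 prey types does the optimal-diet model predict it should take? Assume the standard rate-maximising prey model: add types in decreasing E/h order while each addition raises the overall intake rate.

Profitabilities (E/h, J/s): shallow corollas 4.85, bramble flowers 1.16, clover heads 0.685, comfrey flowers 0.267. Add prey in this order while the next type's profitability exceeds the intake rate on those already taken.
Rate on top 1: 1.999. bramble flowers: 1.16 < 1.999 → exclude; stop.
Optimal diet: shallow corollas — 1 of 4 types.

1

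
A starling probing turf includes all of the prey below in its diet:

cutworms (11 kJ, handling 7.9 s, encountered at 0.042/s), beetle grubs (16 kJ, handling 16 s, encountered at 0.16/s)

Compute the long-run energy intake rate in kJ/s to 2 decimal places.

R = Σλ_iE_i / (1 + Σλ_ih_i)
Numerator: 0.042×11 + 0.16×16 = 3.022
Denominator: 1 + 0.042×7.9 + 0.16×16 = 3.892
R = 3.022/3.892 = 0.7765 kJ/s

0.78 kJ/s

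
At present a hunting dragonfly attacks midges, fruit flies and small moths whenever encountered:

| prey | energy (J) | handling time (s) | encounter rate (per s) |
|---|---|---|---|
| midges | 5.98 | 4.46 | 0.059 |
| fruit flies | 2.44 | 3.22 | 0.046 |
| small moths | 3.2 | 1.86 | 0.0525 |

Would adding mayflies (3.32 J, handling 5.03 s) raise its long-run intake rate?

Current rate: (0.059×5.98 + 0.046×2.44 + 0.0525×3.2)/(1 + 0.059×4.46 + 0.046×3.22 + 0.0525×1.86) = 0.4195 J/s.
Profitability of mayflies: 3.32/5.03 = 0.66 J/s.
0.66 > 0.4195, so adding mayflies raises the average — include it.

Yes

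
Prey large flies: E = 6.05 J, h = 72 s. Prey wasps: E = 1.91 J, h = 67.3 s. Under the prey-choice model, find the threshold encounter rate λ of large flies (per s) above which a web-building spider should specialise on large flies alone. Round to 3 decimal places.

0.007 per s

At the threshold, the rate on large flies alone equals the profitability of wasps: λ·6.05/(1 + λ·72) = 1.91/67.3 = 0.02838.
Rearranging, λ(6.05 − 0.02838×72) = 0.02838, so λ = 0.02838/4.007 = 0.007083 per s.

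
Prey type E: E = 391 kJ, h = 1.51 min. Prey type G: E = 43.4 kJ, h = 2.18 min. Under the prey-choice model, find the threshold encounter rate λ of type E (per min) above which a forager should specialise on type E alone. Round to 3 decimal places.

The zero-one rule: include type G iff E₂/h₂ > λE₁/(1+λh₁). Equality gives the switch point.
λE₁h₂ = E₂ + λE₂h₁ ⇒ λ = E₂/(E₁h₂ − E₂h₁) = 43.4/(852.4 − 65.53) = 0.05516 per min.

0.055 per min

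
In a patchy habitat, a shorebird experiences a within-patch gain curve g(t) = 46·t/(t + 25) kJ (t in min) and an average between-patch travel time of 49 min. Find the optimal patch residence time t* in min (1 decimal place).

35.0 min

Maximise g(t)/(T+t): set derivative to zero → g'(t)(T+t) = g(t).
g'(t) = 46·25/(t + 25)². Setting 46·25/(t+25)² = 46t/[(t+25)(49+t)] gives 25(49+t) = t(t+25), so t² = 25×49 = 1225.
t* = √1225 = 35 min.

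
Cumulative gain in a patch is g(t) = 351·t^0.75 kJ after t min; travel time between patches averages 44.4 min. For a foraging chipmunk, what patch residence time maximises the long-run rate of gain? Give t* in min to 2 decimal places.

133.20 min

Optimal t* satisfies g'(t*) = g(t*)/(T + t*).
g'(t) = 0.75·351·t^-0.25. Setting 0.75·351·t^-0.25 = 351·t^0.75/(44.4+t) gives 0.75(44.4+t) = t, so 0.25·t = 0.75×44.4.
t* = 0.75×44.4/0.25 = 133.2 min.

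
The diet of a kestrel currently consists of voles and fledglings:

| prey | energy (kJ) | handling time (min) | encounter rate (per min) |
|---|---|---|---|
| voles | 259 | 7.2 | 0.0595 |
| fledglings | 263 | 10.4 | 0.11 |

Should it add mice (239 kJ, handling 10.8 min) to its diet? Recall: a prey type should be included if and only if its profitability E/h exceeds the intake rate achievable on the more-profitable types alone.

Yes

On voles and fledglings alone, R = ΣλE/(1+Σλh) = 44.34/2.572 = 17.24 kJ/min.
Profitability of mice: 239/10.8 = 22.13 kJ/min.
22.13 > 17.24, so adding mice raises the average — include it.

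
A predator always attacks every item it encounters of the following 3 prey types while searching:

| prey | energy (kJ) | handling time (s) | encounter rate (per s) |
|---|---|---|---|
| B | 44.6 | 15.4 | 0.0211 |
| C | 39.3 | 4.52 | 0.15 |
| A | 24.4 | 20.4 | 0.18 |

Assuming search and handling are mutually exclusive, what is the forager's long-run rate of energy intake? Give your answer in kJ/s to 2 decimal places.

1.98 kJ/s

R = Σλ_iE_i / (1 + Σλ_ih_i)
Numerator: 0.0211×44.6 + 0.15×39.3 + 0.18×24.4 = 11.23
Denominator: 1 + 0.0211×15.4 + 0.15×4.52 + 0.18×20.4 = 5.675
R = 11.23/5.675 = 1.979 kJ/s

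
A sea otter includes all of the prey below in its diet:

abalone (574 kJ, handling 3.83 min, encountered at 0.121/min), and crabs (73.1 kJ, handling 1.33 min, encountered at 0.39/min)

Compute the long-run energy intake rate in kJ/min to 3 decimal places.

49.423 kJ/min

R = (0.121×574 + 0.39×73.1) / (1 + 0.121×3.83 + 0.39×1.33) = 97.96/1.982 = 49.42 kJ/min.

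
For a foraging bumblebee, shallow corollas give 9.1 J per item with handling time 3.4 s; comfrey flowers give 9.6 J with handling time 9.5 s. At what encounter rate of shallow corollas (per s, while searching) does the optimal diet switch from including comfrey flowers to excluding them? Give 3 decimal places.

0.178 per s

Drop comfrey flowers once their profitability E₂/h₂ falls below the rate achievable on shallow corollas alone: E₂/h₂ = λE₁/(1 + λh₁).
Solve for λ: λE₁h₂ = E₂(1 + λh₁) → λ(E₁h₂ − E₂h₁) = E₂ → λ = E₂/(E₁h₂ − E₂h₁).
λ = 9.6/(9.1×9.5 − 9.6×3.4) = 9.6/53.81 = 0.1784 per s.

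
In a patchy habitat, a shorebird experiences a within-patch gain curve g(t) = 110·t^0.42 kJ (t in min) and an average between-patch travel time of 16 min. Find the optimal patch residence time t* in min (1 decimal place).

By the marginal value theorem, leave when the instantaneous gain rate g'(t) equals the habitat-wide average g(t)/(T + t).
g'(t) = 0.42·110·t^-0.58. Setting 0.42·110·t^-0.58 = 110·t^0.42/(16+t) gives 0.42(16+t) = t, so 0.58·t = 0.42×16.
t* = 0.42×16/0.58 = 11.59 min.

11.6 min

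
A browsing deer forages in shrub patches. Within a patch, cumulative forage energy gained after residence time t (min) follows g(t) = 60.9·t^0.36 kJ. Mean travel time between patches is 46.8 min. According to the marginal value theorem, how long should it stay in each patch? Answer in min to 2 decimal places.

26.32 min

By the marginal value theorem, leave when the instantaneous gain rate g'(t) equals the habitat-wide average g(t)/(T + t).
g'(t) = 0.36·60.9·t^-0.64. Setting 0.36·60.9·t^-0.64 = 60.9·t^0.36/(46.8+t) gives 0.36(46.8+t) = t, so 0.64·t = 0.36×46.8.
t* = 0.36×46.8/0.64 = 26.32 min.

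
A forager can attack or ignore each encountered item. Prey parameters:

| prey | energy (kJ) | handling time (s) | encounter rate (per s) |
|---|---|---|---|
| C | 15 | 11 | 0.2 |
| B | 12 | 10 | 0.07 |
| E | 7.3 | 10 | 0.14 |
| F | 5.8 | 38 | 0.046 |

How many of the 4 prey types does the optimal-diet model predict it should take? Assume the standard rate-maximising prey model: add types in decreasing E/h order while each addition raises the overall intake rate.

2

Rank by E/h (kJ/s): C 1.36, B 1.2, E 0.73, F 0.153. Include each in turn until the next type's E/h falls below the running intake rate.
Rate on top 1: 0.9375. B: 1.2 > 0.9375 → include.
Rate on top 2: 0.9846. E: 0.73 < 0.9846 → exclude; stop.
Optimal diet: C, B — 2 of 4 types.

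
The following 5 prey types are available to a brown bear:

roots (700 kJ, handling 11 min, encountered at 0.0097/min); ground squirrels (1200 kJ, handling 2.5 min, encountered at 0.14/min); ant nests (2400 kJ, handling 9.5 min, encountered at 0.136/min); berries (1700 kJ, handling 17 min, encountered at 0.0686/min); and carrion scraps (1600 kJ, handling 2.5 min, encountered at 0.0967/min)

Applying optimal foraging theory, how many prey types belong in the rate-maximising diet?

Profitabilities (E/h, kJ/min): carrion scraps 640, ground squirrels 480, ant nests 253, berries 100, roots 63.6. Add prey in this order while the next type's profitability exceeds the intake rate on those already taken.
Rate on top 1: 124.6. ground squirrels: 480 > 124.6 → include.
Rate on top 2: 202.7. ant nests: 253 > 202.7 → include.
Rate on top 3: 225.1. berries: 100 < 225.1 → exclude; stop.
Optimal diet: carrion scraps, ground squirrels, ant nests — 3 of 5 types.

3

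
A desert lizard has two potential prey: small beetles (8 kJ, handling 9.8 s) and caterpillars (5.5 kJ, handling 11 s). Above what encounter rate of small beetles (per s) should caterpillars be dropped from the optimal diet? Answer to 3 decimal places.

Drop caterpillars once their profitability E₂/h₂ falls below the rate achievable on small beetles alone: E₂/h₂ = λE₁/(1 + λh₁).
Solve for λ: λE₁h₂ = E₂(1 + λh₁) → λ(E₁h₂ − E₂h₁) = E₂ → λ = E₂/(E₁h₂ − E₂h₁).
λ = 5.5/(8×11 − 5.5×9.8) = 5.5/34.1 = 0.1613 per s.

0.161 per s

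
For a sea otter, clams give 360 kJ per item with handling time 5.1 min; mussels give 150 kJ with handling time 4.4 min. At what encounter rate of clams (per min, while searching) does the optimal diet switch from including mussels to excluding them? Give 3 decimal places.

0.183 per min

Drop mussels once their profitability E₂/h₂ falls below the rate achievable on clams alone: E₂/h₂ = λE₁/(1 + λh₁).
Solve for λ: λE₁h₂ = E₂(1 + λh₁) → λ(E₁h₂ − E₂h₁) = E₂ → λ = E₂/(E₁h₂ − E₂h₁).
λ = 150/(360×4.4 − 150×5.1) = 150/819 = 0.1832 per min.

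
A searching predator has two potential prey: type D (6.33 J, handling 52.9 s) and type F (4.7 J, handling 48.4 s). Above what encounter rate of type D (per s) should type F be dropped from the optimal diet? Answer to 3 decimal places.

0.081 per s

At the threshold, the rate on type D alone equals the profitability of type F: λ·6.33/(1 + λ·52.9) = 4.7/48.4 = 0.09711.
Rearranging, λ(6.33 − 0.09711×52.9) = 0.09711, so λ = 0.09711/1.193 = 0.0814 per s.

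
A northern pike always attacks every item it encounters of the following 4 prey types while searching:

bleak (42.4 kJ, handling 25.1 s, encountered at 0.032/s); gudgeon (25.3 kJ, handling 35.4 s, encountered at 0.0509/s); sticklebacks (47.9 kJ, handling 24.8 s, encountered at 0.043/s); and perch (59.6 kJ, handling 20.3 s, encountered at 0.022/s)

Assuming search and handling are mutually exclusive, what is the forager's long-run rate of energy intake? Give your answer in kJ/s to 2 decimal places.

Energy encountered per unit search time: 0.032×42.4 + 0.0509×25.3 + 0.043×47.9 + 0.022×59.6 = 6.015 kJ/s.
Handling time per unit search time: 0.032×25.1 + 0.0509×35.4 + 0.043×24.8 + 0.022×20.3 = 4.118.
Rate = 6.015/(1 + 4.118) = 1.175 kJ/s.

1.18 kJ/s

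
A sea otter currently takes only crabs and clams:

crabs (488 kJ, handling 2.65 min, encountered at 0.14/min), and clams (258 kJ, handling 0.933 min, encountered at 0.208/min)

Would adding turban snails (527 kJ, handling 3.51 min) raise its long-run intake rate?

Yes

Intake rate on the current diet: R = (0.14×488 + 0.208×258) / (1 + 0.14×2.65 + 0.208×0.933) = 122/1.565 = 77.94 kJ/min.
turban snails: E/h = 527/3.51 = 150.1 kJ/min.
150.1 > 77.94, so adding turban snails raises the average — include it.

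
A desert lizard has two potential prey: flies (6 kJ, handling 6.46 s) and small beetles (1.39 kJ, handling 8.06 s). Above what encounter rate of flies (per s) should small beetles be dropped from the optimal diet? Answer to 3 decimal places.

0.035 per s

The zero-one rule: include small beetles iff E₂/h₂ > λE₁/(1+λh₁). Equality gives the switch point.
λE₁h₂ = E₂ + λE₂h₁ ⇒ λ = E₂/(E₁h₂ − E₂h₁) = 1.39/(48.36 − 8.979) = 0.0353 per s.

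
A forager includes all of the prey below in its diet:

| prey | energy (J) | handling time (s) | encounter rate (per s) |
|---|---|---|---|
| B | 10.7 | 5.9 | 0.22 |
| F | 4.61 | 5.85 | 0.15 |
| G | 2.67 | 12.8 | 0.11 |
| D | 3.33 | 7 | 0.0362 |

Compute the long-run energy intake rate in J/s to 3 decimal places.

0.715 J/s

Energy encountered per unit search time: 0.22×10.7 + 0.15×4.61 + 0.11×2.67 + 0.0362×3.33 = 3.46 J/s.
Handling time per unit search time: 0.22×5.9 + 0.15×5.85 + 0.11×12.8 + 0.0362×7 = 3.837.
Rate = 3.46/(1 + 3.837) = 0.7153 J/s.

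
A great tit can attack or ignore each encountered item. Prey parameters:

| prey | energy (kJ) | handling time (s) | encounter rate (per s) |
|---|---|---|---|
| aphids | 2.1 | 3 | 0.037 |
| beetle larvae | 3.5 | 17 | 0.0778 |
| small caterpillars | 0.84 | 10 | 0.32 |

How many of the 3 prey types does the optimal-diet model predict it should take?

2

Rank by E/h (kJ/s): aphids 0.7, beetle larvae 0.206, small caterpillars 0.084. Include each in turn until the next type's E/h falls below the running intake rate.
Rate on top 1: 0.06994. beetle larvae: 0.206 > 0.06994 → include.
Rate on top 2: 0.1438. small caterpillars: 0.084 < 0.1438 → exclude; stop.
Optimal diet: aphids, beetle larvae — 2 of 3 types.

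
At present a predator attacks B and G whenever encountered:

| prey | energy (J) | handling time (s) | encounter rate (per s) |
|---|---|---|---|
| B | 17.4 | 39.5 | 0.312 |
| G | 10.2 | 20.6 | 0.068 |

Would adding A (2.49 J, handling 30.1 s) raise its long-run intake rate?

No

Intake rate on the current diet: R = (0.312×17.4 + 0.068×10.2) / (1 + 0.312×39.5 + 0.068×20.6) = 6.122/14.72 = 0.4158 J/s.
A: E/h = 2.49/30.1 = 0.08272 J/s.
0.08272 < 0.4158, so adding A would lower the average — exclude it.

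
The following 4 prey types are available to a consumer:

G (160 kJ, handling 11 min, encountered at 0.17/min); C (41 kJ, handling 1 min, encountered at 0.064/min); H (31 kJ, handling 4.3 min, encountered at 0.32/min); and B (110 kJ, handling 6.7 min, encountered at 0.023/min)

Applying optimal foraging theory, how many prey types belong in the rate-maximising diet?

3

Profitabilities (E/h, kJ/min): C 41, B 16.4, G 14.5, H 7.21. Add prey in this order while the next type's profitability exceeds the intake rate on those already taken.
Rate on top 1: 2.466. B: 16.4 > 2.466 → include.
Rate on top 2: 4.231. G: 14.5 > 4.231 → include.
Rate on top 3: 10.48. H: 7.21 < 10.48 → exclude; stop.
Optimal diet: C, B, G — 3 of 4 types.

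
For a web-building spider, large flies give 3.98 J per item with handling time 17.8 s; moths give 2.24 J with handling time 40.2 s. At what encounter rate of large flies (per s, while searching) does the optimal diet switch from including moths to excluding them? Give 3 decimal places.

0.019 per s

The zero-one rule: include moths iff E₂/h₂ > λE₁/(1+λh₁). Equality gives the switch point.
λE₁h₂ = E₂ + λE₂h₁ ⇒ λ = E₂/(E₁h₂ − E₂h₁) = 2.24/(160 − 39.87) = 0.01865 per s.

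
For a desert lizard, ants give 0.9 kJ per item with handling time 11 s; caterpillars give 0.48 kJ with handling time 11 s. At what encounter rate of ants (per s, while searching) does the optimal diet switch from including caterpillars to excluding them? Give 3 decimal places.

Drop caterpillars once their profitability E₂/h₂ falls below the rate achievable on ants alone: E₂/h₂ = λE₁/(1 + λh₁).
Solve for λ: λE₁h₂ = E₂(1 + λh₁) → λ(E₁h₂ − E₂h₁) = E₂ → λ = E₂/(E₁h₂ − E₂h₁).
λ = 0.48/(0.9×11 − 0.48×11) = 0.48/4.62 = 0.1039 per s.

0.104 per s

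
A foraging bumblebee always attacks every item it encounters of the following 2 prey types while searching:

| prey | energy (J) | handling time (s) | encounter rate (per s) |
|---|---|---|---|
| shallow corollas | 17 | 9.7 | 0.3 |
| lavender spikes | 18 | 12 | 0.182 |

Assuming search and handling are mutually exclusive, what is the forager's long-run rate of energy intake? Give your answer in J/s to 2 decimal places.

R = (0.3×17 + 0.182×18) / (1 + 0.3×9.7 + 0.182×12) = 8.376/6.094 = 1.374 J/s.

1.37 J/s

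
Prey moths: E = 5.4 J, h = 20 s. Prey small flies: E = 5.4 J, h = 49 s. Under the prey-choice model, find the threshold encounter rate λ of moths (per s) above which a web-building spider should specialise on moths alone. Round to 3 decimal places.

At the threshold, the rate on moths alone equals the profitability of small flies: λ·5.4/(1 + λ·20) = 5.4/49 = 0.1102.
Rearranging, λ(5.4 − 0.1102×20) = 0.1102, so λ = 0.1102/3.196 = 0.03448 per s.

0.034 per s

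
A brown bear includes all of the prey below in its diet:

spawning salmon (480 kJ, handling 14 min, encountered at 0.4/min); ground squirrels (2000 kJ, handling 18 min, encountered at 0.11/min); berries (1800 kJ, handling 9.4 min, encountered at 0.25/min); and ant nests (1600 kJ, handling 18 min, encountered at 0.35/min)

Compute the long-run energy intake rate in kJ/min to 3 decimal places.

82.530 kJ/min

R = (0.4×480 + 0.11×2000 + 0.25×1800 + 0.35×1600) / (1 + 0.4×14 + 0.11×18 + 0.25×9.4 + 0.35×18) = 1422/17.23 = 82.53 kJ/min.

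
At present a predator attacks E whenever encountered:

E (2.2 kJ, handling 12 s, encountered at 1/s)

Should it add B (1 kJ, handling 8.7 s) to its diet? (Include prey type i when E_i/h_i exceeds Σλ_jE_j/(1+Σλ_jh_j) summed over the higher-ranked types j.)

On E alone, R = ΣλE/(1+Σλh) = 2.2/13 = 0.1692 kJ/s.
Profitability of B: 1/8.7 = 0.1149 kJ/s.
Since 0.1149 < R, time spent handling B is better spent searching.

No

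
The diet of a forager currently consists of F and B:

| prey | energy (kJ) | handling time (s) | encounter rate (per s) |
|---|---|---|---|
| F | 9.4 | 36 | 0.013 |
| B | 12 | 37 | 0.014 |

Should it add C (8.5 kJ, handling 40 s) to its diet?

Yes

On F and B alone, R = ΣλE/(1+Σλh) = 0.2902/1.986 = 0.1461 kJ/s.
Profitability of C: 8.5/40 = 0.2125 kJ/s.
0.2125 > 0.1461, so adding C raises the average — include it.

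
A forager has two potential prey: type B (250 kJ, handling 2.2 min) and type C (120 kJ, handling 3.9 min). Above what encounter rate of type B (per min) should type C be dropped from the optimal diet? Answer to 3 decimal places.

0.169 per min

Drop type C once their profitability E₂/h₂ falls below the rate achievable on type B alone: E₂/h₂ = λE₁/(1 + λh₁).
Solve for λ: λE₁h₂ = E₂(1 + λh₁) → λ(E₁h₂ − E₂h₁) = E₂ → λ = E₂/(E₁h₂ − E₂h₁).
λ = 120/(250×3.9 − 120×2.2) = 120/711 = 0.1688 per min.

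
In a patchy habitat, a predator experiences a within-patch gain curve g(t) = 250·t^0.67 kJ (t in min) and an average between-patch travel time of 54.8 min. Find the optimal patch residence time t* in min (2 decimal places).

111.26 min

By the marginal value theorem, leave when the instantaneous gain rate g'(t) equals the habitat-wide average g(t)/(T + t).
g'(t) = 0.67·250·t^-0.33. Setting 0.67·250·t^-0.33 = 250·t^0.67/(54.8+t) gives 0.67(54.8+t) = t, so 0.33·t = 0.67×54.8.
t* = 0.67×54.8/0.33 = 111.3 min.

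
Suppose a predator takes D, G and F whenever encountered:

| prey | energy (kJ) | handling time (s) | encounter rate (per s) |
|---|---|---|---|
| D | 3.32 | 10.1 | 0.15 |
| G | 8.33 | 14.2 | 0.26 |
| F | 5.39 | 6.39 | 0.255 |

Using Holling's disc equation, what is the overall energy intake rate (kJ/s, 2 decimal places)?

Energy encountered per unit search time: 0.15×3.32 + 0.26×8.33 + 0.255×5.39 = 4.038 kJ/s.
Handling time per unit search time: 0.15×10.1 + 0.26×14.2 + 0.255×6.39 = 6.836.
Rate = 4.038/(1 + 6.836) = 0.5153 kJ/s.

0.52 kJ/s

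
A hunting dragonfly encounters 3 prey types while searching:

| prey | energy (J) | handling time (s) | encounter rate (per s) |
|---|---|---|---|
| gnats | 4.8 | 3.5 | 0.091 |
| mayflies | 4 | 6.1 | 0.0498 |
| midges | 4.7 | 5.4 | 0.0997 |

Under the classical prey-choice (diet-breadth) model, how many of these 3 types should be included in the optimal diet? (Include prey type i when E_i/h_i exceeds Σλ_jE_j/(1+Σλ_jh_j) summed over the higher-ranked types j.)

Rank by E/h (J/s): gnats 1.37, midges 0.87, mayflies 0.656. Include each in turn until the next type's E/h falls below the running intake rate.
Rate on top 1: 0.3313. midges: 0.87 > 0.3313 → include.
Rate on top 2: 0.4876. mayflies: 0.656 > 0.4876 → include.
Optimal diet: gnats, midges, mayflies — 3 of 3 types.

3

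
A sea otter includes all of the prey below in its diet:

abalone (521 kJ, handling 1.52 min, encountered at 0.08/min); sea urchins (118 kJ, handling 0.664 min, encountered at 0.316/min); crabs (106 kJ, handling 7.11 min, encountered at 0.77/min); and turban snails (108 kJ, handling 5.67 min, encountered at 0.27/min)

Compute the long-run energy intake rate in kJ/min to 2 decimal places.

22.76 kJ/min

R = Σλ_iE_i / (1 + Σλ_ih_i)
Numerator: 0.08×521 + 0.316×118 + 0.77×106 + 0.27×108 = 189.7
Denominator: 1 + 0.08×1.52 + 0.316×0.664 + 0.77×7.11 + 0.27×5.67 = 8.337
R = 189.7/8.337 = 22.76 kJ/min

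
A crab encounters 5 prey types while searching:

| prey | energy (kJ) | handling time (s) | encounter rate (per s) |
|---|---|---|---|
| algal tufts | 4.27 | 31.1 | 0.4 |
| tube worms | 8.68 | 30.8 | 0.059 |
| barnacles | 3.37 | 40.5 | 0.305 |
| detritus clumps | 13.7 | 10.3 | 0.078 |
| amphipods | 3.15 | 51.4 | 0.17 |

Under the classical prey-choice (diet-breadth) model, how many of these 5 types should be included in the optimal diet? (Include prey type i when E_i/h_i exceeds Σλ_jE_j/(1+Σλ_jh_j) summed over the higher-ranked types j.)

E/h in descending order: detritus clumps 1.33, tube worms 0.282, algal tufts 0.137, barnacles 0.0832, amphipods 0.0613 kJ/s. The optimal diet is the largest prefix of this list for which every included type satisfies E_i/h_i > R on the types above it.
Rate on top 1: 0.5925. tube worms: 0.282 < 0.5925 → exclude; stop.
Optimal diet: detritus clumps — 1 of 5 types.

1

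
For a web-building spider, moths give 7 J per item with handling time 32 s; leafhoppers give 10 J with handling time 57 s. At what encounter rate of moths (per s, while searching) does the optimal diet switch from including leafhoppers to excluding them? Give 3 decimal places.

0.127 per s

The zero-one rule: include leafhoppers iff E₂/h₂ > λE₁/(1+λh₁). Equality gives the switch point.
λE₁h₂ = E₂ + λE₂h₁ ⇒ λ = E₂/(E₁h₂ − E₂h₁) = 10/(399 − 320) = 0.1266 per s.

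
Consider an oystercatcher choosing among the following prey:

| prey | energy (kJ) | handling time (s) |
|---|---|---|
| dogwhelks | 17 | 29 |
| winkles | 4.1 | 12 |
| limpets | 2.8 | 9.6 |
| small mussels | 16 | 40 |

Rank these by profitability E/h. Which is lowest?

Profitability E/h (kJ/s): dogwhelks = 17/29 = 0.586, winkles = 4.1/12 = 0.342, limpets = 2.8/9.6 = 0.292, small mussels = 16/40 = 0.4.
Ranked: dogwhelks > small mussels > winkles > limpets.

limpets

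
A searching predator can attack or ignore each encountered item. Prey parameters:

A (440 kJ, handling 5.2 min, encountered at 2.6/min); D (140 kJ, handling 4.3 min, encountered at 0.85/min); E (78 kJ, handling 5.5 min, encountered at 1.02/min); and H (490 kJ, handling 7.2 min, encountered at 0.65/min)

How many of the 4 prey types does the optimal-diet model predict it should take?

Profitabilities (E/h, kJ/min): A 84.6, H 68.1, D 32.6, E 14.2. Add prey in this order while the next type's profitability exceeds the intake rate on those already taken.
Rate on top 1: 78.79. H: 68.1 < 78.79 → exclude; stop.
Optimal diet: A — 1 of 4 types.

1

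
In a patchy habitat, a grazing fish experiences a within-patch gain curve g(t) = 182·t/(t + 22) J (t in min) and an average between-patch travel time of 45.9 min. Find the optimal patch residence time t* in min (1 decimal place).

Maximise g(t)/(T+t): set derivative to zero → g'(t)(T+t) = g(t).
g'(t) = 182·22/(t + 22)². Setting 182·22/(t+22)² = 182t/[(t+22)(45.9+t)] gives 22(45.9+t) = t(t+22), so t² = 22×45.9 = 1010.
t* = √1010 = 31.78 min.

31.8 min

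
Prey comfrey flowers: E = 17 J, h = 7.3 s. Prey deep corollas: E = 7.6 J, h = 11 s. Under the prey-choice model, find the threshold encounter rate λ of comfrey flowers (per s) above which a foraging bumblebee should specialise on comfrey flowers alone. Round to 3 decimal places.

At the threshold, the rate on comfrey flowers alone equals the profitability of deep corollas: λ·17/(1 + λ·7.3) = 7.6/11 = 0.6909.
Rearranging, λ(17 − 0.6909×7.3) = 0.6909, so λ = 0.6909/11.96 = 0.05779 per s.

0.058 per s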